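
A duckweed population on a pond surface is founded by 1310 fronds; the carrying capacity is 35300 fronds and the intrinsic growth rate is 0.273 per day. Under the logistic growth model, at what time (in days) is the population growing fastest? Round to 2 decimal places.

Logistic growth is fastest at N = K/2 = 17650.
A = (K − N₀)/N₀ = 25.947. Set K/(1 + A·e^(−rt)) = K/2 → A·e^(−rt) = 1.
e^(−0.273t) = 1/25.947 = 0.0385407, so t = ln(25.947)/0.273 = 3.256/0.273 = 11.927.

11.93 days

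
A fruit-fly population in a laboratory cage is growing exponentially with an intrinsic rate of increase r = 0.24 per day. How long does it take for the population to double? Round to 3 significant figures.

Doubling time t_d = ln(2)/r = 0.6931/0.24 = 2.8881.

2.89 days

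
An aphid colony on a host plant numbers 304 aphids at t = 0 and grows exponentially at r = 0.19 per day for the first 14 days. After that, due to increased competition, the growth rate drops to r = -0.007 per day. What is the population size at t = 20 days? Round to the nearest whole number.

Phase 1: N(14) = 304·e^(0.19×14) = 304·e^2.66 = 4346.07.
Phase 2 runs for 20 − 14 = 6 days at r = -0.007.
N(20) = 4346.07·e^(-0.007×6) = 4346.07·e^-0.042 = 4167.32.

4167 aphids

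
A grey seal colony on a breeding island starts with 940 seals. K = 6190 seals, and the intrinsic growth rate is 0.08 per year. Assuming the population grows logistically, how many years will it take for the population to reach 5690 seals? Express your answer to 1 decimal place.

51.9 years

A = (K − N₀)/N₀ = (6190 − 940)/940 = 5.5851.
Solve 6190/(1 + 5.5851·e^(−0.08t)) = 5690: 1 + 5.5851·e^(−0.08t) = 1.0879, so e^(−0.08t) = 0.0157335.
−0.08·t = ln(0.0157335) = -4.152, so t = 4.152/0.08 = 51.9.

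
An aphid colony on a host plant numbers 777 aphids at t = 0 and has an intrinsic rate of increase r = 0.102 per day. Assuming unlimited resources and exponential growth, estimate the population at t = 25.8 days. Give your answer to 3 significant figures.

N(t) = N₀·e^(rt) = 777 × e^(0.102×25.8) = 777 × e^2.632.
e^2.632 ≈ 13.896, so N ≈ 777 × 13.896 = 10797.2.

10800 aphids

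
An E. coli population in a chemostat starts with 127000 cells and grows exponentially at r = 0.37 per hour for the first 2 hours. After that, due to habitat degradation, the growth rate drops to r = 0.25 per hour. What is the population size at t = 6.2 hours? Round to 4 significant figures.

Phase 1: N(2) = 127000·e^(0.37×2) = 127000·e^0.74 = 266184.
Phase 2 runs for 6.2 − 2 = 4.2 hours at r = 0.25.
N(6.2) = 266184·e^(0.25×4.2) = 266184·e^1.05 = 760660.

760700 cells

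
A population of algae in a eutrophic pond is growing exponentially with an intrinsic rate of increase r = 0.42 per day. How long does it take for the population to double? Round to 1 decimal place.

1.7 days

Doubling time t_d = ln(2)/r = 0.6931/0.42 = 1.6504.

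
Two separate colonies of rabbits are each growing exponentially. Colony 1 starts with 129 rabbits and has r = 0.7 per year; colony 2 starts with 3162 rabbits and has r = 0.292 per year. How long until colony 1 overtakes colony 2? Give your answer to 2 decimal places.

Set 129·e^(0.7t) = 3162·e^(0.292t).
e^((0.7 − 0.292)t) = 3162/129 → e^(0.408·t) = 24.512.
0.408·t = ln(24.512) = 3.1991, so t = 3.1991/0.408 = 7.841.

7.84 years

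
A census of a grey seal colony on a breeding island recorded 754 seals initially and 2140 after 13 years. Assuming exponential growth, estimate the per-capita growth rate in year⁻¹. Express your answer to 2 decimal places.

From N(t) = N₀·e^(rt): e^(r·13) = 2140/754 = 2.8382.
r·13 = ln(2.8382) = 1.0432, so r = 1.0432/13 = 0.080244.

0.08 per year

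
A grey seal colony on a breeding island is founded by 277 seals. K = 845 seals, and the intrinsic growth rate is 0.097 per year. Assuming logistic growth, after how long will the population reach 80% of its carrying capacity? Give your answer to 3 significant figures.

A = (K − N₀)/N₀ = (845 − 277)/277 = 2.0505.
Solve 845/(1 + 2.0505·e^(−0.097t)) = 676: 1 + 2.0505·e^(−0.097t) = 1.25, so e^(−0.097t) = 0.121919.
−0.097·t = ln(0.121919) = -2.1044, so t = 2.1044/0.097 = 21.695.

21.7 years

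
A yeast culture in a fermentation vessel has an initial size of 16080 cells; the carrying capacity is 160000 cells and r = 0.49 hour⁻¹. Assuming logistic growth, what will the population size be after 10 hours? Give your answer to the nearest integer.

A = (K − N₀)/N₀ = (160000 − 16080)/16080 = 8.9502.
N(t) = K/(1 + A·e^(−rt)) = 160000/(1 + 8.9502×e^(−0.49×10)).
e^(−4.9) = 0.0074466; denominator = 1 + 8.9502×0.0074466 = 1.0666.
N = 160000/1.0666 = 150003.

150003 cells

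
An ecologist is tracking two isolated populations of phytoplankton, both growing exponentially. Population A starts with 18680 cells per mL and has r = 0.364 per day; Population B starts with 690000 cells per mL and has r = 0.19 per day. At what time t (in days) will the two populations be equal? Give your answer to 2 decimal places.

Set 18680·e^(0.364t) = 690000·e^(0.19t).
e^((0.364 − 0.19)t) = 690000/18680 → e^(0.174·t) = 36.938.
0.174·t = ln(36.938) = 3.6092, so t = 3.6092/0.174 = 20.743.

20.74 days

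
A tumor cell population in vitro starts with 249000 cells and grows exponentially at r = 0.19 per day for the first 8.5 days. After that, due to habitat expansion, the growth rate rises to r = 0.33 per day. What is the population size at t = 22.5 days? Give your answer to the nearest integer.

127064854 cells

Phase 1: N(8.5) = 249000·e^(0.19×8.5) = 249000·e^1.615 = 1.251944×10^6.
Phase 2 runs for 22.5 − 8.5 = 14 days at r = 0.33.
N(22.5) = 1.251944×10^6·e^(0.33×14) = 1.251944×10^6·e^4.62 = 1.270649×10^8.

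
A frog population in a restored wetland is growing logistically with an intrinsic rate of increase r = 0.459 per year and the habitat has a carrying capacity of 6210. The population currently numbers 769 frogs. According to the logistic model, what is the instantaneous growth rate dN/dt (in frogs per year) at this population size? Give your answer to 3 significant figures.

dN/dt = rN(1 − N/K) = 0.459 × 769 × (1 − 769/6210).
1 − 769/6210 = 0.87617; dN/dt = 0.459 × 769 × 0.87617 = 309.26.

309 frogs per year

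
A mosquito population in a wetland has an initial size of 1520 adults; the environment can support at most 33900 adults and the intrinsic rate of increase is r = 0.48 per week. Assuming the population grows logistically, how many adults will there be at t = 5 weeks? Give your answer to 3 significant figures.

A = (K − N₀)/N₀ = (33900 − 1520)/1520 = 21.303.
N(t) = K/(1 + A·e^(−rt)) = 33900/(1 + 21.303×e^(−0.48×5)).
e^(−2.4) = 0.090718; denominator = 1 + 21.303×0.090718 = 2.9325.
N = 33900/2.9325 = 11560.

11600 adults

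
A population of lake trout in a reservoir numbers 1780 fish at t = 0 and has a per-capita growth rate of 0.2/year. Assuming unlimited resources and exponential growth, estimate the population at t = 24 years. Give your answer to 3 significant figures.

N(t) = N₀·e^(rt) = 1780 × e^(0.2×24) = 1780 × e^4.8.
e^4.8 ≈ 121.51, so N ≈ 1780 × 121.51 = 216289.

216000 fish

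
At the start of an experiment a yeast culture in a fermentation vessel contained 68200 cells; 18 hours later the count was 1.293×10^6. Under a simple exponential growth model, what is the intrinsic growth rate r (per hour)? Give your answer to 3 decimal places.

0.163 per hour

From N(t) = N₀·e^(rt): e^(r·18) = 1.293×10^6/68200 = 18.959.
r·18 = ln(18.959) = 2.9423, so r = 2.9423/18 = 0.16346.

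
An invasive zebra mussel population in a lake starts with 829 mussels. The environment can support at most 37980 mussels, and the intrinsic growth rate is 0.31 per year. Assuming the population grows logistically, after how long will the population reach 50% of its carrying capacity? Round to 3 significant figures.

A = (K − N₀)/N₀ = (37980 − 829)/829 = 44.814.
Solve 37980/(1 + 44.814·e^(−0.31t)) = 18990: 1 + 44.814·e^(−0.31t) = 2, so e^(−0.31t) = 0.0223143.
−0.31·t = ln(0.0223143) = -3.8025, so t = 3.8025/0.31 = 12.266.

12.3 years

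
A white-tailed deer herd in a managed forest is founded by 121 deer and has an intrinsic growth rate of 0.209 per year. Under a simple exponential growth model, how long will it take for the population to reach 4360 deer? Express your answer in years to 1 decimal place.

17.2 years

Set N₀·e^(rt) = 4360: e^(0.209·t) = 4360/121 = 36.033.
0.209·t = ln(36.033) = 3.5844, so t = 3.5844/0.209 = 17.15.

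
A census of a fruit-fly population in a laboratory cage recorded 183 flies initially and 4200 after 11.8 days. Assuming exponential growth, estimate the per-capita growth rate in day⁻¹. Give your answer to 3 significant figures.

0.266 per day

From N(t) = N₀·e^(rt): e^(r·11.8) = 4200/183 = 22.951.
r·11.8 = ln(22.951) = 3.1334, so r = 3.1334/11.8 = 0.26554.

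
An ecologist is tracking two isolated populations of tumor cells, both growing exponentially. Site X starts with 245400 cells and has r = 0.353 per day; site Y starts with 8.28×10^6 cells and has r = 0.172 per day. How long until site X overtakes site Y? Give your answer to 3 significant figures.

Set 245400·e^(0.353t) = 8.28×10^6·e^(0.172t).
e^((0.353 − 0.172)t) = 8.28×10^6/245400 → e^(0.181·t) = 33.741.
0.181·t = ln(33.741) = 3.5187, so t = 3.5187/0.181 = 19.44.

19.4 days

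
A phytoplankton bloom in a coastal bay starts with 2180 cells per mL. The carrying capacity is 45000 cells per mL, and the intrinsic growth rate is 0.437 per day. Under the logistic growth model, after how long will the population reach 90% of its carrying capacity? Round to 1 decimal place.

A = (K − N₀)/N₀ = (45000 − 2180)/2180 = 19.642.
Solve 45000/(1 + 19.642·e^(−0.437t)) = 40500: 1 + 19.642·e^(−0.437t) = 1.1111, so e^(−0.437t) = 0.00565675.
−0.437·t = ln(0.00565675) = -5.1749, so t = 5.1749/0.437 = 11.842.

11.8 days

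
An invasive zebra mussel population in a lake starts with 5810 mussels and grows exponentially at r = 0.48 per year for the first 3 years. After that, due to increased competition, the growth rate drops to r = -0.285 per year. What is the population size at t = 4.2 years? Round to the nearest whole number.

Phase 1: N(3) = 5810·e^(0.48×3) = 5810·e^1.44 = 24522.2.
Phase 2 runs for 4.2 − 3 = 1.2 years at r = -0.285.
N(4.2) = 24522.2·e^(-0.285×1.2) = 24522.2·e^-0.342 = 17419.3.

17419 mussels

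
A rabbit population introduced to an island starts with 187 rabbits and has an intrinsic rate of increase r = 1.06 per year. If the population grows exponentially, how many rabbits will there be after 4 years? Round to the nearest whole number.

N(t) = N₀·e^(rt) = 187 × e^(1.06×4) = 187 × e^4.24.
e^4.24 ≈ 69.408, so N ≈ 187 × 69.408 = 12979.3.

12979 rabbits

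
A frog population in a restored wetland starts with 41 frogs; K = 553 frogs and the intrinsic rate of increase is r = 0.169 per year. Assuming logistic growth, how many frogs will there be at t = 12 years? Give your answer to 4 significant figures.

209.2 frogs

A = (K − N₀)/N₀ = (553 − 41)/41 = 12.488.
N(t) = K/(1 + A·e^(−rt)) = 553/(1 + 12.488×e^(−0.169×12)).
e^(−2.028) = 0.1316; denominator = 1 + 12.488×0.1316 = 2.6434.
N = 553/2.6434 = 209.202.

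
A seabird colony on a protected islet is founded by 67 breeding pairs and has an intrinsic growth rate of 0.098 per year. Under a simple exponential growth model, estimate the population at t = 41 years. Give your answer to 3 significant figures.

N(t) = N₀·e^(rt) = 67 × e^(0.098×41) = 67 × e^4.018.
e^4.018 ≈ 55.59, so N ≈ 67 × 55.59 = 3724.52.

3720 breeding pairs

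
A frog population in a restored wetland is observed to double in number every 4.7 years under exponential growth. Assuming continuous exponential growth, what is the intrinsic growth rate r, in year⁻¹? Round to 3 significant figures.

r = ln(2)/t_d = 0.6931/4.7 = 0.14748.

0.147 per year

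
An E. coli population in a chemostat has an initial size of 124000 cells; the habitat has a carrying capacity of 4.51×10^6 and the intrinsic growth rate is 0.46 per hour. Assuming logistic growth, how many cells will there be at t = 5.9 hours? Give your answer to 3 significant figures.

A = (K − N₀)/N₀ = (4.51×10^6 − 124000)/124000 = 35.371.
N(t) = K/(1 + A·e^(−rt)) = 4.51×10^6/(1 + 35.371×e^(−0.46×5.9)).
e^(−2.714) = 0.066271; denominator = 1 + 35.371×0.066271 = 3.3441.
N = 4.51×10^6/3.3441 = 1.348653×10^6.

1350000 cells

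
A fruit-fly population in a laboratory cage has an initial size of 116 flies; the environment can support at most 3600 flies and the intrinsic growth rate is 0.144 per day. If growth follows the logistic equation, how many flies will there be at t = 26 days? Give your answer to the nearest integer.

2105 flies

A = (K − N₀)/N₀ = (3600 − 116)/116 = 30.034.
N(t) = K/(1 + A·e^(−rt)) = 3600/(1 + 30.034×e^(−0.144×26)).
e^(−3.744) = 0.023659; denominator = 1 + 30.034×0.023659 = 1.7106.
N = 3600/1.7106 = 2104.53.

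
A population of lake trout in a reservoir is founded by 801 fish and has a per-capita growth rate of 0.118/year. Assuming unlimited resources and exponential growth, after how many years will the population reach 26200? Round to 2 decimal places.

29.56 years

Set N₀·e^(rt) = 26200: e^(0.118·t) = 26200/801 = 32.709.
0.118·t = ln(32.709) = 3.4877, so t = 3.4877/0.118 = 29.556.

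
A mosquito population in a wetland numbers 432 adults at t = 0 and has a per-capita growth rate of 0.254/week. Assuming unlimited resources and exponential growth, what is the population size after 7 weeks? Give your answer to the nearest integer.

2557 adults

N(t) = N₀·e^(rt) = 432 × e^(0.254×7) = 432 × e^1.778.
e^1.778 ≈ 5.918, so N ≈ 432 × 5.918 = 2556.58.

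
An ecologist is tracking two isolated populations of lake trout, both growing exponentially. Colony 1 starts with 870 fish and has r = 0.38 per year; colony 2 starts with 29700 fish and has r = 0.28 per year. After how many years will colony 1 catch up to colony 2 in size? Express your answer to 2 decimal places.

Set 870·e^(0.38t) = 29700·e^(0.28t).
e^((0.38 − 0.28)t) = 29700/870 → e^(0.1·t) = 34.138.
0.1·t = ln(34.138) = 3.5304, so t = 3.5304/0.1 = 35.304.

35.30 years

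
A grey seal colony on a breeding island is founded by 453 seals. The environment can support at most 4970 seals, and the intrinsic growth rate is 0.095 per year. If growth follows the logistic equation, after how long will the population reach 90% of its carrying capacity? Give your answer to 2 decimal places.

A = (K − N₀)/N₀ = (4970 − 453)/453 = 9.9713.
Solve 4970/(1 + 9.9713·e^(−0.095t)) = 4473: 1 + 9.9713·e^(−0.095t) = 1.1111, so e^(−0.095t) = 0.0111431.
−0.095·t = ln(0.0111431) = -4.4969, so t = 4.4969/0.095 = 47.336.

47.34 years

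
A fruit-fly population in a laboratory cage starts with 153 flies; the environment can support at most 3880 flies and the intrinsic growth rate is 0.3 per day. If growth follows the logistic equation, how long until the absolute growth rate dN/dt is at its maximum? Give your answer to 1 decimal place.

10.6 days

Logistic growth is fastest at N = K/2 = 1940.
A = (K − N₀)/N₀ = 24.359. Set K/(1 + A·e^(−rt)) = K/2 → A·e^(−rt) = 1.
e^(−0.3t) = 1/24.359 = 0.0410518, so t = ln(24.359)/0.3 = 3.1929/0.3 = 10.643.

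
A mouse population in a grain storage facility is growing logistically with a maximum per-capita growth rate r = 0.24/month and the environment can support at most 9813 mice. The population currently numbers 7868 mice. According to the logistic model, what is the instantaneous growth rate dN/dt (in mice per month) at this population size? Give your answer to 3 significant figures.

374 mice per month

dN/dt = rN(1 − N/K) = 0.24 × 7868 × (1 − 7868/9813).
1 − 7868/9813 = 0.19821; dN/dt = 0.24 × 7868 × 0.19821 = 374.28.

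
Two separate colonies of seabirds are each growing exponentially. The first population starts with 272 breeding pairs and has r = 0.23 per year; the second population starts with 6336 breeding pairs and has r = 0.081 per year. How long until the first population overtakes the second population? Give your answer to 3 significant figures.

21.1 years

Set 272·e^(0.23t) = 6336·e^(0.081t).
e^((0.23 − 0.081)t) = 6336/272 → e^(0.149·t) = 23.294.
0.149·t = ln(23.294) = 3.1482, so t = 3.1482/0.149 = 21.129.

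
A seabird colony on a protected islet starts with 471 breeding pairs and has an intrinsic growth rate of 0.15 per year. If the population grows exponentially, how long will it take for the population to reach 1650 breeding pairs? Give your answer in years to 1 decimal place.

Set N₀·e^(rt) = 1650: e^(0.15·t) = 1650/471 = 3.5032.
0.15·t = ln(3.5032) = 1.2537, so t = 1.2537/0.15 = 8.3578.

8.4 years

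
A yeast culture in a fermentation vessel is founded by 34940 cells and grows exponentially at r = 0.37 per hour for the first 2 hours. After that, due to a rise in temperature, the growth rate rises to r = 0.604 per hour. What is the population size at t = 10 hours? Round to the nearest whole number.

Phase 1: N(2) = 34940·e^(0.37×2) = 34940·e^0.74 = 73232.
Phase 2 runs for 10 − 2 = 8 hours at r = 0.604.
N(10) = 73232·e^(0.604×8) = 73232·e^4.832 = 9.187805×10^6.

9187805 cells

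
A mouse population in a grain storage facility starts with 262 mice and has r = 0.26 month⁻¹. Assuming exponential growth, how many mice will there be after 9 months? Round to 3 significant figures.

2720 mice

N(t) = N₀·e^(rt) = 262 × e^(0.26×9) = 262 × e^2.34.
e^2.34 ≈ 10.381, so N ≈ 262 × 10.381 = 2719.88.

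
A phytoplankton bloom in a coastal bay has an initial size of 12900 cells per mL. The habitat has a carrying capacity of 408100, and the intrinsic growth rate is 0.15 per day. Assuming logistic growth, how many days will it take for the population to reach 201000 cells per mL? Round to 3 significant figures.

A = (K − N₀)/N₀ = (408100 − 12900)/12900 = 30.636.
Solve 408100/(1 + 30.636·e^(−0.15t)) = 201000: 1 + 30.636·e^(−0.15t) = 2.0303, so e^(−0.15t) = 0.0336323.
−0.15·t = ln(0.0336323) = -3.3923, so t = 3.3923/0.15 = 22.615.

22.6 days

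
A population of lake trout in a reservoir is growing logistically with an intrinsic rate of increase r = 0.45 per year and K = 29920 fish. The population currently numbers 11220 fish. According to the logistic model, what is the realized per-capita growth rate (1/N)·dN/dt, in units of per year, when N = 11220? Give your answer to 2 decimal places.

(1/N)·dN/dt = r(1 − N/K) = 0.45 × (1 − 11220/29920).
= 0.45 × 0.625 = 0.28125.

0.28 per year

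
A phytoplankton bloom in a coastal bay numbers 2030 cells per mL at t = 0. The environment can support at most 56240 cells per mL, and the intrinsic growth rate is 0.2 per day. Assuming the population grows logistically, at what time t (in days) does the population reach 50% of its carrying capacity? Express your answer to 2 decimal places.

16.42 days

A = (K − N₀)/N₀ = (56240 − 2030)/2030 = 26.704.
Solve 56240/(1 + 26.704·e^(−0.2t)) = 28120: 1 + 26.704·e^(−0.2t) = 2, so e^(−0.2t) = 0.037447.
−0.2·t = ln(0.037447) = -3.2848, so t = 3.2848/0.2 = 16.424.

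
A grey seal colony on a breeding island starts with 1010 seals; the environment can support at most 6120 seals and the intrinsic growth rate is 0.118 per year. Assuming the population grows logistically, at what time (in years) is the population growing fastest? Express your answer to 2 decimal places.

Logistic growth is fastest at N = K/2 = 3060.
A = (K − N₀)/N₀ = 5.0594. Set K/(1 + A·e^(−rt)) = K/2 → A·e^(−rt) = 1.
e^(−0.118t) = 1/5.0594 = 0.197652, so t = ln(5.0594)/0.118 = 1.6212/0.118 = 13.739.

13.74 years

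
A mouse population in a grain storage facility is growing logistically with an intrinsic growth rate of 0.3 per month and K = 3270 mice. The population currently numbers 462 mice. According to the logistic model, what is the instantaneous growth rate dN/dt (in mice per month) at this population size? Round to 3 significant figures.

dN/dt = rN(1 − N/K) = 0.3 × 462 × (1 − 462/3270).
1 − 462/3270 = 0.85872; dN/dt = 0.3 × 462 × 0.85872 = 119.02.

119 mice per month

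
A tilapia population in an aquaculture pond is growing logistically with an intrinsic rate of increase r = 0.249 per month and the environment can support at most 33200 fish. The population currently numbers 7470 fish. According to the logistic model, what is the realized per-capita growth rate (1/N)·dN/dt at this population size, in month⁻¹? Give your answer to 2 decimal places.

0.19 per month

(1/N)·dN/dt = r(1 − N/K) = 0.249 × (1 − 7470/33200).
= 0.249 × 0.775 = 0.19298.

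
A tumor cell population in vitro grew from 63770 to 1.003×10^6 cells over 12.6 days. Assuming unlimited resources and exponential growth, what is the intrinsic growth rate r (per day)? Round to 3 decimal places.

0.219 per day

From N(t) = N₀·e^(rt): e^(r·12.6) = 1.003×10^6/63770 = 15.728.
r·12.6 = ln(15.728) = 2.7555, so r = 2.7555/12.6 = 0.21869.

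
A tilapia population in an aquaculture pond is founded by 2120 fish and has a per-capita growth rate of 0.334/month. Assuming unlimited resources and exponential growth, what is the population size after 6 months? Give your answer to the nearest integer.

N(t) = N₀·e^(rt) = 2120 × e^(0.334×6) = 2120 × e^2.004.
e^2.004 ≈ 7.4187, so N ≈ 2120 × 7.4187 = 15727.6.

15728 fish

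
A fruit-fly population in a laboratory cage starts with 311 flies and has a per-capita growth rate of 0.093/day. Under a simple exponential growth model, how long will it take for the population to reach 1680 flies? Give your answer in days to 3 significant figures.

Set N₀·e^(rt) = 1680: e^(0.093·t) = 1680/311 = 5.4019.
0.093·t = ln(5.4019) = 1.6868, so t = 1.6868/0.093 = 18.137.

18.1 days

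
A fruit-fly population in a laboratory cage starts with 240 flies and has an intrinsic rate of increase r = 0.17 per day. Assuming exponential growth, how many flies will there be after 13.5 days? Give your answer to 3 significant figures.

N(t) = N₀·e^(rt) = 240 × e^(0.17×13.5) = 240 × e^2.295.
e^2.295 ≈ 9.9244, so N ≈ 240 × 9.9244 = 2381.86.

2380 flies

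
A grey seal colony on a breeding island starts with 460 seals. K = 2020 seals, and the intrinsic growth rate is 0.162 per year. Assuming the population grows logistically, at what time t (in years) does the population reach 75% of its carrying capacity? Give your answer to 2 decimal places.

A = (K − N₀)/N₀ = (2020 − 460)/460 = 3.3913.
Solve 2020/(1 + 3.3913·e^(−0.162t)) = 1515: 1 + 3.3913·e^(−0.162t) = 1.3333, so e^(−0.162t) = 0.0982906.
−0.162·t = ln(0.0982906) = -2.3198, so t = 2.3198/0.162 = 14.32.

14.32 years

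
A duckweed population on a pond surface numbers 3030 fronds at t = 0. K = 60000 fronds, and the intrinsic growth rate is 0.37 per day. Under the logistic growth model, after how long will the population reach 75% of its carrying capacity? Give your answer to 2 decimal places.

A = (K − N₀)/N₀ = (60000 − 3030)/3030 = 18.802.
Solve 60000/(1 + 18.802·e^(−0.37t)) = 45000: 1 + 18.802·e^(−0.37t) = 1.3333, so e^(−0.37t) = 0.0177286.
−0.37·t = ln(0.0177286) = -4.0326, so t = 4.0326/0.37 = 10.899.

10.90 days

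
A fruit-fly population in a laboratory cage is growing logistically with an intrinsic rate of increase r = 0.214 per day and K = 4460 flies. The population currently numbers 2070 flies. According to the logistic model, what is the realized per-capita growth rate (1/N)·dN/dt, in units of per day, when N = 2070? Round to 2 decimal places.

0.11 per day

(1/N)·dN/dt = r(1 − N/K) = 0.214 × (1 − 2070/4460).
= 0.214 × 0.53587 = 0.11468.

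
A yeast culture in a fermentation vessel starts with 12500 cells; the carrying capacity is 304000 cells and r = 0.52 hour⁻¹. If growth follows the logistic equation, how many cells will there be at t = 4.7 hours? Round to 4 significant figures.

A = (K − N₀)/N₀ = (304000 − 12500)/12500 = 23.32.
N(t) = K/(1 + A·e^(−rt)) = 304000/(1 + 23.32×e^(−0.52×4.7)).
e^(−2.444) = 0.086813; denominator = 1 + 23.32×0.086813 = 3.0245.
N = 304000/3.0245 = 100513.

100500 cells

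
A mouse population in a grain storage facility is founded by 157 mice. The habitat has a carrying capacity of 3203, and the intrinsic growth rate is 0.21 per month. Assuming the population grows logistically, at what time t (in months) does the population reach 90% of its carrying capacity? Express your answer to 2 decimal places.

24.58 months

A = (K − N₀)/N₀ = (3203 − 157)/157 = 19.401.
Solve 3203/(1 + 19.401·e^(−0.21t)) = 2882.7: 1 + 19.401·e^(−0.21t) = 1.1111, so e^(−0.21t) = 0.005727.
−0.21·t = ln(0.005727) = -5.1626, so t = 5.1626/0.21 = 24.584.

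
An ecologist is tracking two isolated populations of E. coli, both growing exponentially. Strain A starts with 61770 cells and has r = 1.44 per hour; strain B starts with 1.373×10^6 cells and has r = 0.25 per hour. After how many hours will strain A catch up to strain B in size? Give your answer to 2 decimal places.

Set 61770·e^(1.44t) = 1.373×10^6·e^(0.25t).
e^((1.44 − 0.25)t) = 1.373×10^6/61770 → e^(1.19·t) = 22.228.
1.19·t = ln(22.228) = 3.1013, so t = 3.1013/1.19 = 2.6062.

2.61 hours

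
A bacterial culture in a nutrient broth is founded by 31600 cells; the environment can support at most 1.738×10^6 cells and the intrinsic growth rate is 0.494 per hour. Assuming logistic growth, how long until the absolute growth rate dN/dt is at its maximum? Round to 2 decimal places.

8.07 hours

Logistic growth is fastest at N = K/2 = 869000.
A = (K − N₀)/N₀ = 54. Set K/(1 + A·e^(−rt)) = K/2 → A·e^(−rt) = 1.
e^(−0.494t) = 1/54 = 0.0185185, so t = ln(54)/0.494 = 3.989/0.494 = 8.0749.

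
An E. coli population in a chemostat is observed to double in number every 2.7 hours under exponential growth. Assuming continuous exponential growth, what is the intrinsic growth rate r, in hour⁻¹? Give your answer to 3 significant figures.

r = ln(2)/t_d = 0.6931/2.7 = 0.25672.

0.257 per hour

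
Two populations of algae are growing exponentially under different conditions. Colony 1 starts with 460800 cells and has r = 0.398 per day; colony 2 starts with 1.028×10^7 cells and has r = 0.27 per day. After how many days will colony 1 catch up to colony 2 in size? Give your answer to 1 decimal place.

24.3 days

Set 460800·e^(0.398t) = 1.028×10^7·e^(0.27t).
e^((0.398 − 0.27)t) = 1.028×10^7/460800 → e^(0.128·t) = 22.309.
0.128·t = ln(22.309) = 3.105, so t = 3.105/0.128 = 24.258.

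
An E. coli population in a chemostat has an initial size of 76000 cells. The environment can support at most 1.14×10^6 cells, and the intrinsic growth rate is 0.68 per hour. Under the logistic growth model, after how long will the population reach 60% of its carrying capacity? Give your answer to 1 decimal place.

4.5 hours

A = (K − N₀)/N₀ = (1.14×10^6 − 76000)/76000 = 14.
Solve 1.14×10^6/(1 + 14·e^(−0.68t)) = 684000: 1 + 14·e^(−0.68t) = 1.6667, so e^(−0.68t) = 0.047619.
−0.68·t = ln(0.047619) = -3.0445, so t = 3.0445/0.68 = 4.4772.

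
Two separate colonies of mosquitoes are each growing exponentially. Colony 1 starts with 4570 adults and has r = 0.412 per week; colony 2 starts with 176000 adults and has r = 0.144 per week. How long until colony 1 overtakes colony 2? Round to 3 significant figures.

13.6 weeks

Set 4570·e^(0.412t) = 176000·e^(0.144t).
e^((0.412 − 0.144)t) = 176000/4570 → e^(0.268·t) = 38.512.
0.268·t = ln(38.512) = 3.651, so t = 3.651/0.268 = 13.623.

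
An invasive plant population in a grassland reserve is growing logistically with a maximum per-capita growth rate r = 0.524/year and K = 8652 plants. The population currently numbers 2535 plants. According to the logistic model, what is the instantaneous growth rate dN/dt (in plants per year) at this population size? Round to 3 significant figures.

dN/dt = rN(1 − N/K) = 0.524 × 2535 × (1 − 2535/8652).
1 − 2535/8652 = 0.707; dN/dt = 0.524 × 2535 × 0.707 = 939.14.

939 plants per year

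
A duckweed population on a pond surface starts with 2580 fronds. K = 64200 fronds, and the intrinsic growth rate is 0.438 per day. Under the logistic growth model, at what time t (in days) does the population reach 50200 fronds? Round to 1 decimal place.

10.2 days

A = (K − N₀)/N₀ = (64200 − 2580)/2580 = 23.884.
Solve 64200/(1 + 23.884·e^(−0.438t)) = 50200: 1 + 23.884·e^(−0.438t) = 1.2789, so e^(−0.438t) = 0.0116768.
−0.438·t = ln(0.0116768) = -4.4502, so t = 4.4502/0.438 = 10.16.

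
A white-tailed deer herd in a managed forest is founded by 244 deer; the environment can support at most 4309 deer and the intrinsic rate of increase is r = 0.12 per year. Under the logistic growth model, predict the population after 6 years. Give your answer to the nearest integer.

A = (K − N₀)/N₀ = (4309 − 244)/244 = 16.66.
N(t) = K/(1 + A·e^(−rt)) = 4309/(1 + 16.66×e^(−0.12×6)).
e^(−0.72) = 0.48675; denominator = 1 + 16.66×0.48675 = 9.1092.
N = 4309/9.1092 = 473.038.

473 deer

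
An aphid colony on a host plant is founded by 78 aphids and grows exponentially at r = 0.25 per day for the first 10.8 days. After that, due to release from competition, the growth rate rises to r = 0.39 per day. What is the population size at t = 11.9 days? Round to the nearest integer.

1782 aphids

Phase 1: N(10.8) = 78·e^(0.25×10.8) = 78·e^2.7 = 1160.62.
Phase 2 runs for 11.9 − 10.8 = 1.1 days at r = 0.39.
N(11.9) = 1160.62·e^(0.39×1.1) = 1160.62·e^0.429 = 1782.39.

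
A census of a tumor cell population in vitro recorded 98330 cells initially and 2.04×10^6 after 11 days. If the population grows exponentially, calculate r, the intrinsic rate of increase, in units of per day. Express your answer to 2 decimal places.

From N(t) = N₀·e^(rt): e^(r·11) = 2.04×10^6/98330 = 20.746.
r·11 = ln(20.746) = 3.0324, so r = 3.0324/11 = 0.27567.

0.28 per day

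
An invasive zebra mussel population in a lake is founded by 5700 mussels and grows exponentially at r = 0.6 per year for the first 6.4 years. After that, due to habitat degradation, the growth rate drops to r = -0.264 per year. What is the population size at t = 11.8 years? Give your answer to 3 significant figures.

Phase 1: N(6.4) = 5700·e^(0.6×6.4) = 5700·e^3.84 = 265195.
Phase 2 runs for 11.8 − 6.4 = 5.4 years at r = -0.264.
N(11.8) = 265195·e^(-0.264×5.4) = 265195·e^-1.426 = 63743.4.

63700 mussels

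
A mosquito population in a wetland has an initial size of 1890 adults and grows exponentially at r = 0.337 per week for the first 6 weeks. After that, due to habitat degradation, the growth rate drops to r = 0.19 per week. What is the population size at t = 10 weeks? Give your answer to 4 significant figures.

Phase 1: N(6) = 1890·e^(0.337×6) = 1890·e^2.022 = 14276.
Phase 2 runs for 10 − 6 = 4 weeks at r = 0.19.
N(10) = 14276·e^(0.19×4) = 14276·e^0.76 = 30525.9.

30530 adults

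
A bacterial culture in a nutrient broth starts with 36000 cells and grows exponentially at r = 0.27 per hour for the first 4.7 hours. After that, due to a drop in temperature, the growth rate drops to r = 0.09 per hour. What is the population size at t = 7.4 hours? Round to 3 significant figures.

163000 cells

Phase 1: N(4.7) = 36000·e^(0.27×4.7) = 36000·e^1.269 = 128063.
Phase 2 runs for 7.4 − 4.7 = 2.7 hours at r = 0.09.
N(7.4) = 128063·e^(0.09×2.7) = 128063·e^0.243 = 163289.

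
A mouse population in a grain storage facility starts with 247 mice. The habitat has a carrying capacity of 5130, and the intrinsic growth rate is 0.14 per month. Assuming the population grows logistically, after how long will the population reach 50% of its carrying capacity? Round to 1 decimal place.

A = (K − N₀)/N₀ = (5130 − 247)/247 = 19.769.
Solve 5130/(1 + 19.769·e^(−0.14t)) = 2565: 1 + 19.769·e^(−0.14t) = 2, so e^(−0.14t) = 0.0505837.
−0.14·t = ln(0.0505837) = -2.9841, so t = 2.9841/0.14 = 21.315.

21.3 months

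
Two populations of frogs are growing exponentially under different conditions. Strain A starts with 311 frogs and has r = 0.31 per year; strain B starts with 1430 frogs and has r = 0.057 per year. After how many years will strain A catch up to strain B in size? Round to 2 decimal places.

6.03 years

Set 311·e^(0.31t) = 1430·e^(0.057t).
e^((0.31 − 0.057)t) = 1430/311 → e^(0.253·t) = 4.5981.
0.253·t = ln(4.5981) = 1.5256, so t = 1.5256/0.253 = 6.0302.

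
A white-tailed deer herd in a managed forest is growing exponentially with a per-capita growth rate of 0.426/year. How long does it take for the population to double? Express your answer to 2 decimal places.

Doubling time t_d = ln(2)/r = 0.6931/0.426 = 1.6271.

1.63 years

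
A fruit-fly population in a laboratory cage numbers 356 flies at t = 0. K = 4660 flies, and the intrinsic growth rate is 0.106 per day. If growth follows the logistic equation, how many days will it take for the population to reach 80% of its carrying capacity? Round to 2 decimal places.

36.59 days

A = (K − N₀)/N₀ = (4660 − 356)/356 = 12.09.
Solve 4660/(1 + 12.09·e^(−0.106t)) = 3728: 1 + 12.09·e^(−0.106t) = 1.25, so e^(−0.106t) = 0.0206784.
−0.106·t = ln(0.0206784) = -3.8787, so t = 3.8787/0.106 = 36.591.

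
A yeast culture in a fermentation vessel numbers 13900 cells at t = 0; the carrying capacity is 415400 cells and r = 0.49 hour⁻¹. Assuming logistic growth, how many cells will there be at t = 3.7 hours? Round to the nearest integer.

72712 cells

A = (K − N₀)/N₀ = (415400 − 13900)/13900 = 28.885.
N(t) = K/(1 + A·e^(−rt)) = 415400/(1 + 28.885×e^(−0.49×3.7)).
e^(−1.813) = 0.16316; denominator = 1 + 28.885×0.16316 = 5.713.
N = 415400/5.713 = 72711.7.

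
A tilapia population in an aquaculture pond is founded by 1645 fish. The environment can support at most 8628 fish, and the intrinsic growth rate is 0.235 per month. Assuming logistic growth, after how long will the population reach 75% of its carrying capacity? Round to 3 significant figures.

10.8 months

A = (K − N₀)/N₀ = (8628 − 1645)/1645 = 4.245.
Solve 8628/(1 + 4.245·e^(−0.235t)) = 6471: 1 + 4.245·e^(−0.235t) = 1.3333, so e^(−0.235t) = 0.078524.
−0.235·t = ln(0.078524) = -2.5444, so t = 2.5444/0.235 = 10.827.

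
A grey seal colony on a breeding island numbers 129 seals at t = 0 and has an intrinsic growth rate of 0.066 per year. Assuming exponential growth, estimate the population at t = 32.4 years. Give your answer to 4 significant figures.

1095 seals

N(t) = N₀·e^(rt) = 129 × e^(0.066×32.4) = 129 × e^2.138.
e^2.138 ≈ 8.4858, so N ≈ 129 × 8.4858 = 1094.67.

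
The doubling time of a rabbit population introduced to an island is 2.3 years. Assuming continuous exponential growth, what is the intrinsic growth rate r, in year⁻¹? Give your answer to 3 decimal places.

r = ln(2)/t_d = 0.6931/2.3 = 0.30137.

0.301 per year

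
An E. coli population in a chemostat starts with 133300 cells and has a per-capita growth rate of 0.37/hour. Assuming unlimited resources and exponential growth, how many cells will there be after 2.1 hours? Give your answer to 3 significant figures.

N(t) = N₀·e^(rt) = 133300 × e^(0.37×2.1) = 133300 × e^0.777.
e^0.777 ≈ 2.1749, so N ≈ 133300 × 2.1749 = 289919.

290000 cells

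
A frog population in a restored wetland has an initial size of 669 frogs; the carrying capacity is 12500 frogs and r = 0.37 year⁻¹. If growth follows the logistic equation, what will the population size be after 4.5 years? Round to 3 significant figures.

A = (K − N₀)/N₀ = (12500 − 669)/669 = 17.685.
N(t) = K/(1 + A·e^(−rt)) = 12500/(1 + 17.685×e^(−0.37×4.5)).
e^(−1.665) = 0.18919; denominator = 1 + 17.685×0.18919 = 4.3458.
N = 12500/4.3458 = 2876.37.

2880 frogs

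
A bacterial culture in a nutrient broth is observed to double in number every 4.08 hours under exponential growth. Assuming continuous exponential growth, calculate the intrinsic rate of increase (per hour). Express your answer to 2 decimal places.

r = ln(2)/t_d = 0.6931/4.08 = 0.16989.

0.17 per hour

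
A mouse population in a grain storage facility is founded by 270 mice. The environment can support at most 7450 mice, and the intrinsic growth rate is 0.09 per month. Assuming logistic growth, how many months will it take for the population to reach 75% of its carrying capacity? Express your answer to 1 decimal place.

48.7 months

A = (K − N₀)/N₀ = (7450 − 270)/270 = 26.593.
Solve 7450/(1 + 26.593·e^(−0.09t)) = 5587.5: 1 + 26.593·e^(−0.09t) = 1.3333, so e^(−0.09t) = 0.0125348.
−0.09·t = ln(0.0125348) = -4.3792, so t = 4.3792/0.09 = 48.658.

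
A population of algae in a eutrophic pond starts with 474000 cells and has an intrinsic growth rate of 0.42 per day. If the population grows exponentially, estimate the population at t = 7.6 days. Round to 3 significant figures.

11500000 cells

N(t) = N₀·e^(rt) = 474000 × e^(0.42×7.6) = 474000 × e^3.192.
e^3.192 ≈ 24.337, so N ≈ 474000 × 24.337 = 1.153576×10^7.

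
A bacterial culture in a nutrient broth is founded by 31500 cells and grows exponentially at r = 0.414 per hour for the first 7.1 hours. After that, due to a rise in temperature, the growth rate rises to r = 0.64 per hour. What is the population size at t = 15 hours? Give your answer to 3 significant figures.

93500000 cells

Phase 1: N(7.1) = 31500·e^(0.414×7.1) = 31500·e^2.939 = 595492.
Phase 2 runs for 15 − 7.1 = 7.9 hours at r = 0.64.
N(15) = 595492·e^(0.64×7.9) = 595492·e^5.056 = 9.346923×10^7.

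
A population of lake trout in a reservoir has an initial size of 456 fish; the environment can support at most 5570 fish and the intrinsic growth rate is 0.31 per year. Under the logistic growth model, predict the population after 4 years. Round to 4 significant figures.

A = (K − N₀)/N₀ = (5570 − 456)/456 = 11.215.
N(t) = K/(1 + A·e^(−rt)) = 5570/(1 + 11.215×e^(−0.31×4)).
e^(−1.24) = 0.28938; denominator = 1 + 11.215×0.28938 = 4.2454.
N = 5570/4.2454 = 1312.

1312 fish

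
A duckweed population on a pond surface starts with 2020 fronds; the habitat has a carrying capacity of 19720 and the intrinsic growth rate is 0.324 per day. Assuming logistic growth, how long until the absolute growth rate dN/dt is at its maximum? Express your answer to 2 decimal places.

Logistic growth is fastest at N = K/2 = 9860.
A = (K − N₀)/N₀ = 8.7624. Set K/(1 + A·e^(−rt)) = K/2 → A·e^(−rt) = 1.
e^(−0.324t) = 1/8.7624 = 0.114124, so t = ln(8.7624)/0.324 = 2.1705/0.324 = 6.699.

6.70 days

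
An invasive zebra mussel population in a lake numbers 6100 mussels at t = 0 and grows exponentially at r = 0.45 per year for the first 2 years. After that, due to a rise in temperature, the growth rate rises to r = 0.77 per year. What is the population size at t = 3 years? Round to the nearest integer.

Phase 1: N(2) = 6100·e^(0.45×2) = 6100·e^0.9 = 15003.6.
Phase 2 runs for 3 − 2 = 1 years at r = 0.77.
N(3) = 15003.6·e^(0.77×1) = 15003.6·e^0.77 = 32404.2.

32404 mussels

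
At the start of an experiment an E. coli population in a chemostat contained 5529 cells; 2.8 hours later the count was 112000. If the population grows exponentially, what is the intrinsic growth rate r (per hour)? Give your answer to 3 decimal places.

1.074 per hour

From N(t) = N₀·e^(rt): e^(r·2.8) = 112000/5529 = 20.257.
r·2.8 = ln(20.257) = 3.0085, so r = 3.0085/2.8 = 1.0745.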